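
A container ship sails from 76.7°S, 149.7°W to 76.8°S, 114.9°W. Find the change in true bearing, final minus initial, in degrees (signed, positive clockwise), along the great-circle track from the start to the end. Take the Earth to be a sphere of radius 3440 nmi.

Initial bearing θ₁ = atan2(sin Δλ cos φ₂, cos φ₁ sin φ₂ − sin φ₁ cos φ₂ cos Δλ) = 107.66°
Final bearing θ₂ = (initial bearing from the destination back to the start) + 180° = 73.73°
Δθ = θ₂ − θ₁ = -33.9°

-33.9°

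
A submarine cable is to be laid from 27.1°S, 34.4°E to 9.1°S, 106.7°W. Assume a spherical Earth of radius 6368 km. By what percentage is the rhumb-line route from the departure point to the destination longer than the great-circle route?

Great circle: σ = 2.2294 rad → d_gc = Rσ = 14197.0 km
Rhumb: Δφ = +0.3142, Δλ = -2.4627, Δψ = +0.3322, q = Δφ/Δψ = 0.9458 → d_rh = R√(Δφ²+q²Δλ²) = 14965.9 km
Excess = (14965.9 − 14197.0) / 14197.0 = 768.9 / 14197.0 = 5.42% ≈ 5.4%

5.4%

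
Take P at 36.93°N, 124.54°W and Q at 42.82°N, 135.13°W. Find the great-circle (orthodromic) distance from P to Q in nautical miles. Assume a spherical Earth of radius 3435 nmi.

cos σ = sin φ₁ sin φ₂ + cos φ₁ cos φ₂ cos Δλ
      = sin(36.93°)sin(42.82°) + cos(36.93°)cos(42.82°)cos(-10.59°) = 0.9847
σ = 10.024° → d = Rσ = 3435·0.17496 = 601 nmi

601 nmi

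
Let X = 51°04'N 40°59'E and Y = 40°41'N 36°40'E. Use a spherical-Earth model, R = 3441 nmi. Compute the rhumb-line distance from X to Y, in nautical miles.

649 nmi

Rhumb course C = atan2(Δλ, Δψ) with Δψ = ln[tan(π/4+φ₂/2)/tan(π/4+φ₁/2)] = -0.2614, Δλ = -0.0753 → C = 196.08°
d = R·|Δφ| / |cos C| = 3441·0.18122 / 0.96089 = 649 nmi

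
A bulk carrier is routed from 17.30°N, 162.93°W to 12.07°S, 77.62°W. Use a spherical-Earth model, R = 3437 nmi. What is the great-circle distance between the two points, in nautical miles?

5350 nmi

Haversine: a = sin²(Δφ/2)+cos φ₁ cos φ₂ sin²(Δλ/2) = 0.49292;  σ = 2·atan2(√a,√(1−a))
σ = 89.189° → d = Rσ = 3437·1.55664 = 5350 nmi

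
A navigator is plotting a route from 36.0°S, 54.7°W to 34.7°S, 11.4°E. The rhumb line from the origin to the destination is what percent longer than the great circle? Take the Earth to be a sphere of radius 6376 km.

2.1%

Great circle: σ = 0.9222 rad → d_gc = Rσ = 5879.8 km
Rhumb: Δφ = +0.0227, Δλ = +1.1537, Δψ = +0.0278, q = Δφ/Δψ = 0.8156 → d_rh = R√(Δφ²+q²Δλ²) = 6001.1 km
Excess = (6001.1 − 5879.8) / 5879.8 = 121.3 / 5879.8 = 2.06% ≈ 2.1%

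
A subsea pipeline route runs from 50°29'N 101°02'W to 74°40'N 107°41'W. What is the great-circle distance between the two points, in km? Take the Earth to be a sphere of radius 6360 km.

Haversine: a = sin²(Δφ/2)+cos φ₁ cos φ₂ sin²(Δλ/2) = 0.04445;  σ = 2·atan2(√a,√(1−a))
σ = 24.341° → d = Rσ = 6360·0.42483 = 2702 km

2702 km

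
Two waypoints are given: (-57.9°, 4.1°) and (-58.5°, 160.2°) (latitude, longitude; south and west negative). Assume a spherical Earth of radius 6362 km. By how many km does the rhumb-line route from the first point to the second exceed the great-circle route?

Great circle: cos σ = sin φ₁ sin φ₂ + cos φ₁ cos φ₂ cos Δλ,  σ = 1.0833 rad → d_gc = 6891.8 km
Rhumb line: Δψ = -0.0199, q = Δφ/Δψ = 0.5269, d_rh = R√(Δφ²+q²Δλ²) = 9133.7 km
Excess = 9133.7 − 6891.8 = 2241.9 ≈ 2242 km

2242 km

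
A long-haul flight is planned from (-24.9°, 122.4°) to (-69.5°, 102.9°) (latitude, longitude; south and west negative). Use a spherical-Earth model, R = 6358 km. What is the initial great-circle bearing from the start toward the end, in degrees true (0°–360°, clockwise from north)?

189.3°

θ = atan2( sin Δλ·cos φ₂ ,  cos φ₁ sin φ₂ − sin φ₁ cos φ₂ cos Δλ )
  = atan2(-0.1169, -0.7106) = 189.34°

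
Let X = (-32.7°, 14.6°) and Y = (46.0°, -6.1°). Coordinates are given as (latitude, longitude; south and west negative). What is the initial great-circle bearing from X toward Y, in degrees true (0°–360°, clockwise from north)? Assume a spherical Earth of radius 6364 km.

345.6°

N = sin Δλ·cos φ₂ = -0.2455;  D = cos φ₁ sin φ₂ − sin φ₁ cos φ₂ cos Δλ = +0.9564
initial course = atan2(N, D) = 345.60°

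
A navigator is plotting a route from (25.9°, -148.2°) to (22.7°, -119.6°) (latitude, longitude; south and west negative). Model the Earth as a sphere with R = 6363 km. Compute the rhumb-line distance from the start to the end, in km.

2916 km

Rhumb course C = atan2(Δλ, Δψ) with Δψ = ln[tan(π/4+φ₂/2)/tan(π/4+φ₁/2)] = -0.0613, Δλ = +0.4992 → C = 97.00°
d = R·|Δφ| / |cos C| = 6363·0.05585 / 0.12187 = 2916 km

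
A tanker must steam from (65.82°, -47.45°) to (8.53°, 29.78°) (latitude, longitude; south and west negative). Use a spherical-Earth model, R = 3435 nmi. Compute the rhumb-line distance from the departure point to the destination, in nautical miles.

Rhumb course C = atan2(Δλ, Δψ) with Δψ = ln[tan(π/4+φ₂/2)/tan(π/4+φ₁/2)] = -1.3914, Δλ = +1.3479 → C = 135.91°
d = R·|Δφ| / |cos C| = 3435·0.99990 / 0.71825 = 4782 nmi

4782 nmi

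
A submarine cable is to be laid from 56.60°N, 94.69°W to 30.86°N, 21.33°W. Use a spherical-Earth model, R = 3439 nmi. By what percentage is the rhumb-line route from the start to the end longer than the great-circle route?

Great circle: σ = 0.9721 rad → d_gc = Rσ = 3343.1 nmi
Rhumb: Δφ = -0.4492, Δλ = +1.2804, Δψ = -0.6372, q = Δφ/Δψ = 0.7050 → d_rh = R√(Δφ²+q²Δλ²) = 3467.6 nmi
Excess = (3467.6 − 3343.1) / 3343.1 = 124.5 / 3343.1 = 3.72% ≈ 3.7%

3.7%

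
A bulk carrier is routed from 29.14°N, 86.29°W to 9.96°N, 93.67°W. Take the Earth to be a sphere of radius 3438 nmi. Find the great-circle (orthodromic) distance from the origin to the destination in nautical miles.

1223 nmi

Haversine: a = sin²(Δφ/2)+cos φ₁ cos φ₂ sin²(Δλ/2) = 0.03132;  σ = 2·atan2(√a,√(1−a))
σ = 20.386° → d = Rσ = 3438·0.35581 = 1223 nmi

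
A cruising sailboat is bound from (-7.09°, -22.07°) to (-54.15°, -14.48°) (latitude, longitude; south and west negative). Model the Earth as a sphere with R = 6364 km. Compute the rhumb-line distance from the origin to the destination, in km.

5272 km

Δψ = ln[tan(π/4+φ₂/2)/tan(π/4+φ₁/2)] = -1.0046;  Δφ = -0.8214 rad,  Δλ = +0.1325 rad
q = Δφ/Δψ = 0.8176
d = R·√(Δφ² + q²Δλ²) = 6364·0.82846 = 5272 km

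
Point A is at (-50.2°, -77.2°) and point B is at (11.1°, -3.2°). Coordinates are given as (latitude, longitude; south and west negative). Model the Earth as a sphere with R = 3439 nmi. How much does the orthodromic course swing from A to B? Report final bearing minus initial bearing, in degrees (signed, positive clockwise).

-32.7°

At departure: θ₁ = atan2(sin Δλ cos φ₂, cos φ₁ sin φ₂ − sin φ₁ cos φ₂ cos Δλ) = 70.66°
At arrival: θ₂ = atan2(sin Δλ cos φ₁, −cos φ₂ sin φ₁ + sin φ₂ cos φ₁ cos Δλ) = 37.99°
Δθ = θ₂ − θ₁ = -32.7°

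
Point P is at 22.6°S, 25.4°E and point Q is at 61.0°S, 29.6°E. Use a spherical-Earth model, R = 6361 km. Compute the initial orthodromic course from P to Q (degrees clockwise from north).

N = sin Δλ·cos φ₂ = +0.0355;  D = cos φ₁ sin φ₂ − sin φ₁ cos φ₂ cos Δλ = -0.6216
initial course = atan2(N, D) = 176.73°

176.7°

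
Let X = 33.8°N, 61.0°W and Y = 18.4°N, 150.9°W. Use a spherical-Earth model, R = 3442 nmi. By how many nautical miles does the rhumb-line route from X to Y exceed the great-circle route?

Great circle: cos σ = sin φ₁ sin φ₂ + cos φ₁ cos φ₂ cos Δλ,  σ = 1.3929 rad → d_gc = 4794.3 nmi
Rhumb line: Δψ = -0.3006, q = Δφ/Δψ = 0.8940, d_rh = R√(Δφ²+q²Δλ²) = 4916.1 nmi
Excess = 4916.1 − 4794.3 = 121.8 ≈ 122 nmi

122 nmi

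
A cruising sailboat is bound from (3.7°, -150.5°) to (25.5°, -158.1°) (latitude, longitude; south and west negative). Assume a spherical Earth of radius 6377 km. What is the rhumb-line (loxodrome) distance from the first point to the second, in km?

Rhumb course C = atan2(Δλ, Δψ) with Δψ = ln[tan(π/4+φ₂/2)/tan(π/4+φ₁/2)] = +0.3959, Δλ = -0.1326 → C = 341.48°
d = R·|Δφ| / |cos C| = 6377·0.38048 / 0.94820 = 2559 km

2559 km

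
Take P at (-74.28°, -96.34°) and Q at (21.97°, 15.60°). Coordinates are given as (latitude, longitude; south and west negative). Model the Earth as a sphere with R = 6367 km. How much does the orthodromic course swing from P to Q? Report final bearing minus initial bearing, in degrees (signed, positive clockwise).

-88.7°

Initial bearing θ₁ = atan2(sin Δλ cos φ₂, cos φ₁ sin φ₂ − sin φ₁ cos φ₂ cos Δλ) = 105.10°
Final bearing θ₂ = (initial bearing from the destination back to the start) + 180° = 16.38°
Δθ = θ₂ − θ₁ = -88.7°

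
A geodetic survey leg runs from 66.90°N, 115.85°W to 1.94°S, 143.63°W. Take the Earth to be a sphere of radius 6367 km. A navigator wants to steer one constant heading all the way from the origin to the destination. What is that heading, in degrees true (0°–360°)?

Δψ = ln[tan(π/4+φ₂/2)/tan(π/4+φ₁/2)] = -1.6217
Δλ = -0.4849 rad (taken the short way round)
course = atan2(Δλ, Δψ) = 196.65°

196.6°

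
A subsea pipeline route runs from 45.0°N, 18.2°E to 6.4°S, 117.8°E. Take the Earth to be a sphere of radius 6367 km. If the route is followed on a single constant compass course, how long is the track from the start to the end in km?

Rhumb course C = atan2(Δλ, Δψ) with Δψ = ln[tan(π/4+φ₂/2)/tan(π/4+φ₁/2)] = -0.9933, Δλ = +1.7383 → C = 119.74°
d = R·|Δφ| / |cos C| = 6367·0.89710 / 0.49613 = 11513 km

11513 km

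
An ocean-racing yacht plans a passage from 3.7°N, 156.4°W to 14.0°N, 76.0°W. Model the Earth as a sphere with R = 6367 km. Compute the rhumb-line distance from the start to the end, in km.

8890 km

Rhumb course C = atan2(Δλ, Δψ) with Δψ = ln[tan(π/4+φ₂/2)/tan(π/4+φ₁/2)] = +0.1822, Δλ = +1.4032 → C = 82.60°
d = R·|Δφ| / |cos C| = 6367·0.17977 / 0.12876 = 8890 km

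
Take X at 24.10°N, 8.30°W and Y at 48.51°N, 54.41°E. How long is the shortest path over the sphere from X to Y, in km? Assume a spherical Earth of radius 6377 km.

cos σ = sin φ₁ sin φ₂ + cos φ₁ cos φ₂ cos Δλ
      = sin(24.10°)sin(48.51°) + cos(24.10°)cos(48.51°)cos(62.71°) = 0.5831
σ = 54.328° → d = Rσ = 6377·0.94821 = 6047 km

6047 km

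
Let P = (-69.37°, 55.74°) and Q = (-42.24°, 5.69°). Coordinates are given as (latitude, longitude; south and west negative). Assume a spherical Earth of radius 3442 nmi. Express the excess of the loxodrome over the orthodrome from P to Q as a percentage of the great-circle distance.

2.3%

Great circle: σ = 0.6491 rad → d_gc = Rσ = 2234.2 nmi
Rhumb: Δφ = +0.4735, Δλ = -0.8735, Δψ = +0.8889, q = Δφ/Δψ = 0.5327 → d_rh = R√(Δφ²+q²Δλ²) = 2285.0 nmi
Excess = (2285.0 − 2234.2) / 2234.2 = 50.8 / 2234.2 = 2.27% ≈ 2.3%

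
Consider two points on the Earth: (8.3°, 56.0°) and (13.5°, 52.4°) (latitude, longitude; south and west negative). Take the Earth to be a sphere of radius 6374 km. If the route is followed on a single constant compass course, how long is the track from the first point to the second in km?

699 km

Rhumb course C = atan2(Δλ, Δψ) with Δψ = ln[tan(π/4+φ₂/2)/tan(π/4+φ₁/2)] = +0.0925, Δλ = -0.0628 → C = 325.80°
d = R·|Δφ| / |cos C| = 6374·0.09076 / 0.82709 = 699 km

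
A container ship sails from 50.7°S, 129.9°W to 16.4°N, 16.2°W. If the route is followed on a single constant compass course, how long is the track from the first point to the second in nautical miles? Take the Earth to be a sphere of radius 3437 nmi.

Rhumb course C = atan2(Δλ, Δψ) with Δψ = ln[tan(π/4+φ₂/2)/tan(π/4+φ₁/2)] = +1.3201, Δλ = +1.9844 → C = 56.37°
d = R·|Δφ| / |cos C| = 3437·1.17112 / 0.55386 = 7267 nmi

7267 nmi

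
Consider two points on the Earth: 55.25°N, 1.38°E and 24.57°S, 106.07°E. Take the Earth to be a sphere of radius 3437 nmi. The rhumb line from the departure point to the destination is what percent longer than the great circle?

Great circle: σ = 2.0636 rad → d_gc = Rσ = 7092.6 nmi
Rhumb: Δφ = -1.3931, Δλ = +1.8272, Δψ = -1.6045, q = Δφ/Δψ = 0.8683 → d_rh = R√(Δφ²+q²Δλ²) = 7256.7 nmi
Excess = (7256.7 − 7092.6) / 7092.6 = 164.1 / 7092.6 = 2.31% ≈ 2.3%

2.3%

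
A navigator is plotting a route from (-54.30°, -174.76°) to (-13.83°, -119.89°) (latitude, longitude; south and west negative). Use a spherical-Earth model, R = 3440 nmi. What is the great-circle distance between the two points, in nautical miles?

Haversine: a = sin²(Δφ/2)+cos φ₁ cos φ₂ sin²(Δλ/2) = 0.23991;  σ = 2·atan2(√a,√(1−a))
σ = 58.656° → d = Rσ = 3440·1.02374 = 3522 nmi

3522 nmi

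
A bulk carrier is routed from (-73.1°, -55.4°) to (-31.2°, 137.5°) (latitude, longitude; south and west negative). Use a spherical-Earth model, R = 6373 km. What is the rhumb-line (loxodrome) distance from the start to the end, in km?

Rhumb course C = atan2(Δλ, Δψ) with Δψ = ln[tan(π/4+φ₂/2)/tan(π/4+φ₁/2)] = +1.3331, Δλ = -2.9164 → C = 294.57°
d = R·|Δφ| / |cos C| = 6373·0.73129 / 0.41573 = 11210 km

11210 km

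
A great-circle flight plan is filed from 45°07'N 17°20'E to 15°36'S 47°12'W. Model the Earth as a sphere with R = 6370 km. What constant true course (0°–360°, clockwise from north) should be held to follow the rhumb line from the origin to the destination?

224.2°

Meridional parts: M(φ₁)=+0.8843, M(φ₂)=-0.2757 → ΔM = -1.1600;  Δλ = -1.1263 rad
tan C = Δλ / ΔM = +0.9710 → C = 224.16°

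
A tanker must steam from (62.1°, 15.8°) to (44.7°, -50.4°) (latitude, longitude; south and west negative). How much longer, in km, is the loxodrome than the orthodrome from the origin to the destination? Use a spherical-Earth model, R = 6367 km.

Great circle: cos σ = sin φ₁ sin φ₂ + cos φ₁ cos φ₂ cos Δλ,  σ = 0.7138 rad → d_gc = 4545.0 km
Rhumb line: Δψ = -0.5187, q = Δφ/Δψ = 0.5855, d_rh = R√(Δφ²+q²Δλ²) = 4721.0 km
Excess = 4721.0 − 4545.0 = 176.0 ≈ 176 km

176 km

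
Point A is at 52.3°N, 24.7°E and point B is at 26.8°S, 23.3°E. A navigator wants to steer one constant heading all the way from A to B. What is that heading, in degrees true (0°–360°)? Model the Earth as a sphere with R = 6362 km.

Δψ = ln[tan(π/4+φ₂/2)/tan(π/4+φ₁/2)] = -1.5605
Δλ = -0.0244 rad (taken the short way round)
course = atan2(Δλ, Δψ) = 180.90°

180.9°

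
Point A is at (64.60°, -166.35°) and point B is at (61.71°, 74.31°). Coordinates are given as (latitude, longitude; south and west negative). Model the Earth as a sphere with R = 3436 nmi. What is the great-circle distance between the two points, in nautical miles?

2753 nmi

cos σ = sin φ₁ sin φ₂ + cos φ₁ cos φ₂ cos Δλ
      = sin(64.60°)sin(61.71°) + cos(64.60°)cos(61.71°)cos(-119.34°) = 0.6958
σ = 45.906° → d = Rσ = 3436·0.80122 = 2753 nmi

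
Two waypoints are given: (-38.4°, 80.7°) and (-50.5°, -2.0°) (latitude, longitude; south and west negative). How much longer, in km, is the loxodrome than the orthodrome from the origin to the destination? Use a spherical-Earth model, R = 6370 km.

313 km

Great circle: cos σ = sin φ₁ sin φ₂ + cos φ₁ cos φ₂ cos Δλ,  σ = 0.9972 rad → d_gc = 6352.338 km
Rhumb line: Δψ = -0.2975, q = Δφ/Δψ = 0.7100, d_rh = R√(Δφ²+q²Δλ²) = 6664.842 km
Excess = 6664.842 − 6352.338 = 312.504 ≈ 313 km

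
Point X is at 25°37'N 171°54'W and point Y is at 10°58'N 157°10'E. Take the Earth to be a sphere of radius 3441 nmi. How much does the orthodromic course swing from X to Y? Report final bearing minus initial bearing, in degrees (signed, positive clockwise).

At departure: θ₁ = atan2(sin Δλ cos φ₂, cos φ₁ sin φ₂ − sin φ₁ cos φ₂ cos Δλ) = 249.12°
At arrival: θ₂ = atan2(sin Δλ cos φ₁, −cos φ₂ sin φ₁ + sin φ₂ cos φ₁ cos Δλ) = 239.11°
Δθ = θ₂ − θ₁ = -10.0°

-10.0°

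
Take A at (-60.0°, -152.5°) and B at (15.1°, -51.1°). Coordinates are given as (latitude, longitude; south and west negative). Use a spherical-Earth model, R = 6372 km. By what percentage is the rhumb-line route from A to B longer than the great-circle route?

Great circle: σ = 1.8976 rad → d_gc = Rσ = 12091.5 km
Rhumb: Δφ = +1.3107, Δλ = +1.7698, Δψ = +1.5836, q = Δφ/Δψ = 0.8277 → d_rh = R√(Δφ²+q²Δλ²) = 12525.1 km
Excess = (12525.1 − 12091.5) / 12091.5 = 433.6 / 12091.5 = 3.59% ≈ 3.6%

3.6%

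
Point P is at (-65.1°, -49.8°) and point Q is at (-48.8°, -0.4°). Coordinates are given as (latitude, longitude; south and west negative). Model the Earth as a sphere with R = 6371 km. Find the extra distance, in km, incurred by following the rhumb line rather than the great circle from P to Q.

76 km

Great circle: cos σ = sin φ₁ sin φ₂ + cos φ₁ cos φ₂ cos Δλ,  σ = 0.5297 rad → d_gc = 3374.8 km
Rhumb line: Δψ = +0.5321, q = Δφ/Δψ = 0.5347, d_rh = R√(Δφ²+q²Δλ²) = 3451.1 km
Excess = 3451.1 − 3374.8 = 76.3 ≈ 76 km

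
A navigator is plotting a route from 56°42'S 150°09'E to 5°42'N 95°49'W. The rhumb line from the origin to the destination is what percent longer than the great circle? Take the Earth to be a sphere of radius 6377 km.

Great circle: σ = 1.8813 rad → d_gc = Rσ = 11996.8 km
Rhumb: Δφ = +1.0891, Δλ = +1.9903, Δψ = +1.3067, q = Δφ/Δψ = 0.8334 → d_rh = R√(Δφ²+q²Δλ²) = 12654.0 km
Excess = (12654.0 − 11996.8) / 11996.8 = 657.2 / 11996.8 = 5.48% ≈ 5.5%

5.5%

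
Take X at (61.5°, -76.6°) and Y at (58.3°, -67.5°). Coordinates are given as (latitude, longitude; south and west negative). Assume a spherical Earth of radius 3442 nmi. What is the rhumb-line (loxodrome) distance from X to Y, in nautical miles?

335 nmi

Rhumb course C = atan2(Δλ, Δψ) with Δψ = ln[tan(π/4+φ₂/2)/tan(π/4+φ₁/2)] = -0.1115, Δλ = +0.1588 → C = 125.06°
d = R·|Δφ| / |cos C| = 3442·0.05585 / 0.57446 = 335 nmi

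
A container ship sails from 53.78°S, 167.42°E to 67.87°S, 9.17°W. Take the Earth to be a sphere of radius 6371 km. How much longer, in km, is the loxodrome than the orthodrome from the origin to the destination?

Great circle: cos σ = sin φ₁ sin φ₂ + cos φ₁ cos φ₂ cos Δλ,  σ = 1.0179 rad → d_gc = 6485.3 km
Rhumb line: Δψ = -0.5142, q = Δφ/Δψ = 0.4782, d_rh = R√(Δφ²+q²Δλ²) = 9520.0 km
Excess = 9520.0 − 6485.3 = 3034.7 ≈ 3035 km

3035 km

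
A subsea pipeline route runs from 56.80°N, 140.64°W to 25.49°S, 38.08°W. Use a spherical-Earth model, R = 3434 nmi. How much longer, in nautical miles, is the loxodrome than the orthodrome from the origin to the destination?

Great circle: cos σ = sin φ₁ sin φ₂ + cos φ₁ cos φ₂ cos Δλ,  σ = 2.0574 rad → d_gc = 7064.96 nmi
Rhumb line: Δψ = -1.6706, q = Δφ/Δψ = 0.8597, d_rh = R√(Δφ²+q²Δλ²) = 7228.47 nmi
Excess = 7228.47 − 7064.96 = 163.51 ≈ 164 nmi

164 nmi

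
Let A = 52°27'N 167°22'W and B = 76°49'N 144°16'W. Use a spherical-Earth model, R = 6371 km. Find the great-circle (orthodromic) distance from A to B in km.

2877 km

Haversine: a = sin²(Δφ/2)+cos φ₁ cos φ₂ sin²(Δλ/2) = 0.05011;  σ = 2·atan2(√a,√(1−a))
σ = 25.871° → d = Rσ = 6371·0.45153 = 2877 km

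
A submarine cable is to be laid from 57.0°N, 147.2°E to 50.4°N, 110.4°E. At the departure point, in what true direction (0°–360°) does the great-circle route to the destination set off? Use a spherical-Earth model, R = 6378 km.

268.7°

θ = atan2( sin Δλ·cos φ₂ ,  cos φ₁ sin φ₂ − sin φ₁ cos φ₂ cos Δλ )
  = atan2(-0.3818, -0.0084) = 268.74°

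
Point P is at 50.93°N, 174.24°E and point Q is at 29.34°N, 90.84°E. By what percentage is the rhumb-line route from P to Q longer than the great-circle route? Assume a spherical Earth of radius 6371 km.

Great circle: σ = 1.1112 rad → d_gc = Rσ = 7079.6 km
Rhumb: Δφ = -0.3768, Δλ = -1.4556, Δψ = -0.5001, q = Δφ/Δψ = 0.7534 → d_rh = R√(Δφ²+q²Δλ²) = 7388.0 km
Excess = (7388.0 − 7079.6) / 7079.6 = 308.4 / 7079.6 = 4.36% ≈ 4.4%

4.4%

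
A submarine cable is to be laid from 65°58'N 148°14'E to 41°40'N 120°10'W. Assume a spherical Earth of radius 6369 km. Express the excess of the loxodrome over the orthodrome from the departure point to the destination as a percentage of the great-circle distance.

Great circle: σ = 0.9290 rad → d_gc = Rσ = 5916.5 km
Rhumb: Δφ = -0.4241, Δλ = +1.5987, Δψ = -0.7458, q = Δφ/Δψ = 0.5687 → d_rh = R√(Δφ²+q²Δλ²) = 6389.7 km
Excess = (6389.7 − 5916.5) / 5916.5 = 473.2 / 5916.5 = 8.00% ≈ 8.0%

8.0%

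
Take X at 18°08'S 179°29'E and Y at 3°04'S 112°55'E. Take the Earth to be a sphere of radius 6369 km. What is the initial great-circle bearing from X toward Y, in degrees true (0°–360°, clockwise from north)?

274.5°

θ = atan2( sin Δλ·cos φ₂ ,  cos φ₁ sin φ₂ − sin φ₁ cos φ₂ cos Δλ )
  = atan2(-0.9162, +0.0728) = 274.54°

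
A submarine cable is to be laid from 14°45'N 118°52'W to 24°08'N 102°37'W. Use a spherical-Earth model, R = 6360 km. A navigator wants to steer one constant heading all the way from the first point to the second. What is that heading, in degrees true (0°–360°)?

58.5°

Meridional parts: M(φ₁)=+0.2603, M(φ₂)=+0.4342 → ΔM = +0.1739;  Δλ = +0.2836 rad
tan C = Δλ / ΔM = +1.6308 → C = 58.48°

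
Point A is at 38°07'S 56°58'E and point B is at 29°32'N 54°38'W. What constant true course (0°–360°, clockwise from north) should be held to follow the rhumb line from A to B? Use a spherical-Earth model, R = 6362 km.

302.9°

Δψ = ln[tan(π/4+φ₂/2)/tan(π/4+φ₁/2)] = +1.2605
Δλ = -1.9478 rad (taken the short way round)
course = atan2(Δλ, Δψ) = 302.91°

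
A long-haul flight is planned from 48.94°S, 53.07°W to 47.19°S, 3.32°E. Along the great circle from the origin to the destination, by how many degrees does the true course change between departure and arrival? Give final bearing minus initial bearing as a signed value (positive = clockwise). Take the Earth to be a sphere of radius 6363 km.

-43.5°

At departure: θ₁ = atan2(sin Δλ cos φ₂, cos φ₁ sin φ₂ − sin φ₁ cos φ₂ cos Δλ) = 109.30°
At arrival: θ₂ = atan2(sin Δλ cos φ₁, −cos φ₂ sin φ₁ + sin φ₂ cos φ₁ cos Δλ) = 65.82°
Δθ = θ₂ − θ₁ = -43.5°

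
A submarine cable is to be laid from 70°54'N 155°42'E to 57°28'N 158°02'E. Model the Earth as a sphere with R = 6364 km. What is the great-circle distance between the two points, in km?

Haversine: a = sin²(Δφ/2)+cos φ₁ cos φ₂ sin²(Δλ/2) = 0.01375;  σ = 2·atan2(√a,√(1−a))
σ = 13.469° → d = Rσ = 6364·0.23508 = 1496 km

1496 km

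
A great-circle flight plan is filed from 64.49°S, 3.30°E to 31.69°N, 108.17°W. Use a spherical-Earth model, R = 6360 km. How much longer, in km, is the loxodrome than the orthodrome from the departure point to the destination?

505 km

Great circle: cos σ = sin φ₁ sin φ₂ + cos φ₁ cos φ₂ cos Δλ,  σ = 2.2246 rad → d_gc = 14148.7 km
Rhumb line: Δψ = +2.0693, q = Δφ/Δψ = 0.8112, d_rh = R√(Δφ²+q²Δλ²) = 14654.0 km
Excess = 14654.0 − 14148.7 = 505.3 ≈ 505 km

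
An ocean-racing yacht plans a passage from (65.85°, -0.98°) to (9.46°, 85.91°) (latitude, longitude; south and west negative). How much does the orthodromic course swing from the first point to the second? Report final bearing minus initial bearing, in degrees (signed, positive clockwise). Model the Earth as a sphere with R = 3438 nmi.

At departure: θ₁ = atan2(sin Δλ cos φ₂, cos φ₁ sin φ₂ − sin φ₁ cos φ₂ cos Δλ) = 88.93°
At arrival: θ₂ = atan2(sin Δλ cos φ₁, −cos φ₂ sin φ₁ + sin φ₂ cos φ₁ cos Δλ) = 155.50°
Δθ = θ₂ − θ₁ = +66.6°

+66.6°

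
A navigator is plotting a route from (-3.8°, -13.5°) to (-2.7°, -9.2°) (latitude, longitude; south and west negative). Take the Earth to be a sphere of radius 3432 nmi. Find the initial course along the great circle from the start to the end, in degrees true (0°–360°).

N = sin Δλ·cos φ₂ = +0.0749;  D = cos φ₁ sin φ₂ − sin φ₁ cos φ₂ cos Δλ = +0.0190
initial course = atan2(N, D) = 75.76°

75.8°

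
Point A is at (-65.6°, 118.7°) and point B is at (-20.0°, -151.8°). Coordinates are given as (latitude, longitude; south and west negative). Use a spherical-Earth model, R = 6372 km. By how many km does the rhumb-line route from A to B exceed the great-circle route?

Great circle: cos σ = sin φ₁ sin φ₂ + cos φ₁ cos φ₂ cos Δλ,  σ = 1.2505 rad → d_gc = 7968.11 km
Rhumb line: Δψ = +1.1751, q = Δφ/Δψ = 0.6773, d_rh = R√(Δφ²+q²Δλ²) = 8435.65 km
Excess = 8435.65 − 7968.11 = 467.54 ≈ 468 km

468 km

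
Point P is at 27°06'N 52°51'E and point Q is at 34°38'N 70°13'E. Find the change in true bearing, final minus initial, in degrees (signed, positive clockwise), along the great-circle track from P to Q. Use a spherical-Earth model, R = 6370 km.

+9.0°

Initial bearing θ₁ = atan2(sin Δλ cos φ₂, cos φ₁ sin φ₂ − sin φ₁ cos φ₂ cos Δλ) = 58.89°
Final bearing θ₂ = (initial bearing from the destination back to the start) + 180° = 67.87°
Δθ = θ₂ − θ₁ = +9.0°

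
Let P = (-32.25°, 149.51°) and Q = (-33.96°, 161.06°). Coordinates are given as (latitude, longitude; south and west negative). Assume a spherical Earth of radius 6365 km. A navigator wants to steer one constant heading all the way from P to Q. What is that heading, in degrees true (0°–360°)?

Δψ = ln[tan(π/4+φ₂/2)/tan(π/4+φ₁/2)] = -0.0356
Δλ = +0.2016 rad (taken the short way round)
course = atan2(Δλ, Δψ) = 100.02°

100.0°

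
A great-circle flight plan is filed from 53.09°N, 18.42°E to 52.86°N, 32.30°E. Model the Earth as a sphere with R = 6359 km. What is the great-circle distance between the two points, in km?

Haversine: a = sin²(Δφ/2)+cos φ₁ cos φ₂ sin²(Δλ/2) = 0.00530;  σ = 2·atan2(√a,√(1−a))
σ = 8.348° → d = Rσ = 6359·0.14570 = 927 km

927 km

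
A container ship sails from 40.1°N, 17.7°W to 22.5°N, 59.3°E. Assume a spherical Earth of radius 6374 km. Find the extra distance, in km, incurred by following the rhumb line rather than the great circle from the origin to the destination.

177 km

Great circle: cos σ = sin φ₁ sin φ₂ + cos φ₁ cos φ₂ cos Δλ,  σ = 1.1533 rad → d_gc = 7351.2 km
Rhumb line: Δψ = -0.3620, q = Δφ/Δψ = 0.8486, d_rh = R√(Δφ²+q²Δλ²) = 7528.1 km
Excess = 7528.1 − 7351.2 = 176.9 ≈ 177 km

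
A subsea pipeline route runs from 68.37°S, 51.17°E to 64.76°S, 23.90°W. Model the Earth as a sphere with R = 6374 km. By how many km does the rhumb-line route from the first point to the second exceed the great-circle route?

Great circle: cos σ = sin φ₁ sin φ₂ + cos φ₁ cos φ₂ cos Δλ,  σ = 0.4921 rad → d_gc = 3136.8 km
Rhumb line: Δψ = +0.1587, q = Δφ/Δψ = 0.3969, d_rh = R√(Δφ²+q²Δλ²) = 3339.2 km
Excess = 3339.2 − 3136.8 = 202.4 ≈ 202 km

202 km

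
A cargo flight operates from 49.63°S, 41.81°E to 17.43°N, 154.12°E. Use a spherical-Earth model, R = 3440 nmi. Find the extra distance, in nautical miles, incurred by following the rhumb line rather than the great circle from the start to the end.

189 nmi

Great circle: cos σ = sin φ₁ sin φ₂ + cos φ₁ cos φ₂ cos Δλ,  σ = 2.0520 rad → d_gc = 7058.7 nmi
Rhumb line: Δψ = +1.3097, q = Δφ/Δψ = 0.8937, d_rh = R√(Δφ²+q²Δλ²) = 7247.3 nmi
Excess = 7247.3 − 7058.7 = 188.6 ≈ 189 nmi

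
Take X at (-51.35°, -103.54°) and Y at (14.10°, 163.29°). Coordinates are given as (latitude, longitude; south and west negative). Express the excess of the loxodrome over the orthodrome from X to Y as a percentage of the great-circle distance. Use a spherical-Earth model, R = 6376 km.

Great circle: σ = 1.7965 rad → d_gc = Rσ = 11454.2 km
Rhumb: Δφ = +1.1423, Δλ = -1.6261, Δψ = +1.2965, q = Δφ/Δψ = 0.8811 → d_rh = R√(Δφ²+q²Δλ²) = 11683.4 km
Excess = (11683.4 − 11454.2) / 11454.2 = 229.2 / 11454.2 = 2.00% ≈ 2.0%

2.0%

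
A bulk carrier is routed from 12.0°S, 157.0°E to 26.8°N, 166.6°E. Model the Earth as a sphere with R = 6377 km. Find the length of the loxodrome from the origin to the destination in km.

Δψ = ln[tan(π/4+φ₂/2)/tan(π/4+φ₁/2)] = +0.6968;  Δφ = +0.6772 rad,  Δλ = +0.1676 rad
q = Δφ/Δψ = 0.9719
d = R·√(Δφ² + q²Δλ²) = 6377·0.69649 = 4442 km

4442 km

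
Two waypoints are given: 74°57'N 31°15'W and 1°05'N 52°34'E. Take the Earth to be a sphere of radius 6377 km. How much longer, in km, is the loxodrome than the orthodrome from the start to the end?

Great circle: cos σ = sin φ₁ sin φ₂ + cos φ₁ cos φ₂ cos Δλ,  σ = 1.5246 rad → d_gc = 9722.1 km
Rhumb line: Δψ = -2.0053, q = Δφ/Δψ = 0.6429, d_rh = R√(Δφ²+q²Δλ²) = 10176.4 km
Excess = 10176.4 − 9722.1 = 454.3 ≈ 454 km

454 km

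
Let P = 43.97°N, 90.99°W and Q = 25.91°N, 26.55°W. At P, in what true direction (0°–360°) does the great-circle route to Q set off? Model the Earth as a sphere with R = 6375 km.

86.8°

N = sin Δλ·cos φ₂ = +0.8115;  D = cos φ₁ sin φ₂ − sin φ₁ cos φ₂ cos Δλ = +0.0450
initial course = atan2(N, D) = 86.82°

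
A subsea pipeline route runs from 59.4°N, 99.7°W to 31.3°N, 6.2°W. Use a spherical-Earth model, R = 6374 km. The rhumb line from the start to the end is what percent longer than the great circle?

Great circle: σ = 1.1367 rad → d_gc = Rσ = 7245.1 km
Rhumb: Δφ = -0.4904, Δλ = +1.6319, Δψ = -0.7205, q = Δφ/Δψ = 0.6807 → d_rh = R√(Δφ²+q²Δλ²) = 7739.5 km
Excess = (7739.5 − 7245.1) / 7245.1 = 494.4 / 7245.1 = 6.82% ≈ 6.8%

6.8%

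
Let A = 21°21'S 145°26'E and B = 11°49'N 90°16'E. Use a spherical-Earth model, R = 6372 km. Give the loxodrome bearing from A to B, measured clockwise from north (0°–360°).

Meridional parts: M(φ₁)=-0.3816, M(φ₂)=+0.2077 → ΔM = +0.5893;  Δλ = -0.9628 rad
tan C = Δλ / ΔM = -1.6339 → C = 301.47°

301.5°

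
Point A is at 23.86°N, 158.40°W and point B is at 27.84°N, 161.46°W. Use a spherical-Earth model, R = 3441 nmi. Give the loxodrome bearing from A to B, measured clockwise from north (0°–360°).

Meridional parts: M(φ₁)=+0.4290, M(φ₂)=+0.5062 → ΔM = +0.0772;  Δλ = -0.0534 rad
tan C = Δλ / ΔM = -0.6917 → C = 325.33°

325.3°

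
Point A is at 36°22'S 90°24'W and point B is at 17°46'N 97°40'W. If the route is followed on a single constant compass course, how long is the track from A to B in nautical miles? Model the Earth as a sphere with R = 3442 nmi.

Rhumb course C = atan2(Δλ, Δψ) with Δψ = ln[tan(π/4+φ₂/2)/tan(π/4+φ₁/2)] = +0.9974, Δλ = -0.1268 → C = 352.75°
d = R·|Δφ| / |cos C| = 3442·0.94480 / 0.99201 = 3278 nmi

3278 nmi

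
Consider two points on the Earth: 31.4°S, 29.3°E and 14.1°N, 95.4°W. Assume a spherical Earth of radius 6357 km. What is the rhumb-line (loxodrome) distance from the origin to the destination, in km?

14222 km

Δψ = ln[tan(π/4+φ₂/2)/tan(π/4+φ₁/2)] = +0.8263;  Δφ = +0.7941 rad,  Δλ = -2.1764 rad
q = Δφ/Δψ = 0.9610
d = R·√(Δφ² + q²Δλ²) = 6357·2.23726 = 14222 km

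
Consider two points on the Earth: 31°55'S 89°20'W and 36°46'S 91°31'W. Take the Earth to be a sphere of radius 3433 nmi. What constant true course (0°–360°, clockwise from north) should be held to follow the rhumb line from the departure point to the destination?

Δψ = ln[tan(π/4+φ₂/2)/tan(π/4+φ₁/2)] = -0.1026
Δλ = -0.0381 rad (taken the short way round)
course = atan2(Δλ, Δψ) = 200.38°

200.4°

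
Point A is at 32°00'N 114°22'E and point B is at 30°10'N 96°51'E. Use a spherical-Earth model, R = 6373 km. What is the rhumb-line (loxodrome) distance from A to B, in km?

Rhumb course C = atan2(Δλ, Δψ) with Δψ = ln[tan(π/4+φ₂/2)/tan(π/4+φ₁/2)] = -0.0374, Δλ = -0.3057 → C = 263.03°
d = R·|Δφ| / |cos C| = 6373·0.03200 / 0.12132 = 1681 km

1681 km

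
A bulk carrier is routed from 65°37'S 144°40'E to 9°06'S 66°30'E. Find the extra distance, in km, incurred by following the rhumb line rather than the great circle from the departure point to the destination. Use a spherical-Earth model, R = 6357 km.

Great circle: cos σ = sin φ₁ sin φ₂ + cos φ₁ cos φ₂ cos Δλ,  σ = 1.3411 rad → d_gc = 8525.6 km
Rhumb line: Δψ = +1.3727, q = Δφ/Δψ = 0.7186, d_rh = R√(Δφ²+q²Δλ²) = 8840.6 km
Excess = 8840.6 − 8525.6 = 315.0 ≈ 315 km

315 km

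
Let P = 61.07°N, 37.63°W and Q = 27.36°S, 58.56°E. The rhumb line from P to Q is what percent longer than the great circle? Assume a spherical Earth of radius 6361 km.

2.3%

Great circle: σ = 2.0359 rad → d_gc = Rσ = 12950.6 km
Rhumb: Δφ = -1.5434, Δλ = +1.6788, Δψ = -1.8517, q = Δφ/Δψ = 0.8335 → d_rh = R√(Δφ²+q²Δλ²) = 13251.8 km
Excess = (13251.8 − 12950.6) / 12950.6 = 301.2 / 12950.6 = 2.33% ≈ 2.3%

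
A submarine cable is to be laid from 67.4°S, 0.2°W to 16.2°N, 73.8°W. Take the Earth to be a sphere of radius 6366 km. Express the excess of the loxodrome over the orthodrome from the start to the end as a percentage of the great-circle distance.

2.2%

Great circle: σ = 1.7248 rad → d_gc = Rσ = 10979.9 km
Rhumb: Δφ = +1.4591, Δλ = -1.2846, Δψ = +1.8969, q = Δφ/Δψ = 0.7692 → d_rh = R√(Δφ²+q²Δλ²) = 11218.0 km
Excess = (11218.0 − 10979.9) / 10979.9 = 238.1 / 10979.9 = 2.17% ≈ 2.2%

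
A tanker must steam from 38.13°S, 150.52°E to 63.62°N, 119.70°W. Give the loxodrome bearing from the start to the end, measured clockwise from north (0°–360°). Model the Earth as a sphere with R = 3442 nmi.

Δψ = ln[tan(π/4+φ₂/2)/tan(π/4+φ₁/2)] = +2.1718
Δλ = +1.5670 rad (taken the short way round)
course = atan2(Δλ, Δψ) = 35.81°

35.8°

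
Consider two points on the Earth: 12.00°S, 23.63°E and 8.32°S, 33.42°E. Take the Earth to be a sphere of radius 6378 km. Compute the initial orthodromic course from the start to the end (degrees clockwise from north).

70.0°

N = sin Δλ·cos φ₂ = +0.1682;  D = cos φ₁ sin φ₂ − sin φ₁ cos φ₂ cos Δλ = +0.0612
initial course = atan2(N, D) = 70.01°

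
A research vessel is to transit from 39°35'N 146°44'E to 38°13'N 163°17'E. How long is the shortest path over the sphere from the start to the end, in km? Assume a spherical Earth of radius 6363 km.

1436 km

cos σ = sin φ₁ sin φ₂ + cos φ₁ cos φ₂ cos Δλ
      = sin(39.58°)sin(38.22°) + cos(39.58°)cos(38.22°)cos(16.55°) = 0.9746
σ = 12.934° → d = Rσ = 6363·0.22574 = 1436 km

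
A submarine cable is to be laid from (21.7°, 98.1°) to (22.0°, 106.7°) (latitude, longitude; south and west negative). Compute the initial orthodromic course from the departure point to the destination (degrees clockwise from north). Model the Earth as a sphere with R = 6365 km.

86.2°

N = sin Δλ·cos φ₂ = +0.1386;  D = cos φ₁ sin φ₂ − sin φ₁ cos φ₂ cos Δλ = +0.0091
initial course = atan2(N, D) = 86.25°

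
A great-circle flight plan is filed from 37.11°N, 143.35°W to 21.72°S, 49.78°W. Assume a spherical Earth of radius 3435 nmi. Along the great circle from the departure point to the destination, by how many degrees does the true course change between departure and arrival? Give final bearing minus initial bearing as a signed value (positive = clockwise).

+18.6°

At departure: θ₁ = atan2(sin Δλ cos φ₂, cos φ₁ sin φ₂ − sin φ₁ cos φ₂ cos Δλ) = 105.68°
At arrival: θ₂ = atan2(sin Δλ cos φ₁, −cos φ₂ sin φ₁ + sin φ₂ cos φ₁ cos Δλ) = 124.26°
Δθ = θ₂ − θ₁ = +18.6°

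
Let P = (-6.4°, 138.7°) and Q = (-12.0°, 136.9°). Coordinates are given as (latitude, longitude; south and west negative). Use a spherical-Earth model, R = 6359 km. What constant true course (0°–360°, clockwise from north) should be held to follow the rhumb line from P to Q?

197.6°

Meridional parts: M(φ₁)=-0.1119, M(φ₂)=-0.2110 → ΔM = -0.0991;  Δλ = -0.0314 rad
tan C = Δλ / ΔM = +0.3172 → C = 197.60°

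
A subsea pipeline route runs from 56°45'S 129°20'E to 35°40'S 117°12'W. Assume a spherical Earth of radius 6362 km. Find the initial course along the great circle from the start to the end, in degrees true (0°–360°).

128.4°

N = sin Δλ·cos φ₂ = +0.7452;  D = cos φ₁ sin φ₂ − sin φ₁ cos φ₂ cos Δλ = -0.5902
initial course = atan2(N, D) = 128.38°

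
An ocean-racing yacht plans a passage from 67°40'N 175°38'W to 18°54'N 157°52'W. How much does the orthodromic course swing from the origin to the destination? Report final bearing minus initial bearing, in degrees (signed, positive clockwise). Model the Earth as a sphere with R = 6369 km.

+13.4°

Initial bearing θ₁ = atan2(sin Δλ cos φ₂, cos φ₁ sin φ₂ − sin φ₁ cos φ₂ cos Δλ) = 157.88°
Final bearing θ₂ = (initial bearing from the destination back to the start) + 180° = 171.30°
Δθ = θ₂ − θ₁ = +13.4°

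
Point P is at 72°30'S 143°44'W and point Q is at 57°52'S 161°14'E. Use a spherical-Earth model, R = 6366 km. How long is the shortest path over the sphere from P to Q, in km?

cos σ = sin φ₁ sin φ₂ + cos φ₁ cos φ₂ cos Δλ
      = sin(-72.50°)sin(-57.87°) + cos(-72.50°)cos(-57.87°)cos(-55.03°) = 0.8993
σ = 25.936° → d = Rσ = 6366·0.45267 = 2882 km

2882 km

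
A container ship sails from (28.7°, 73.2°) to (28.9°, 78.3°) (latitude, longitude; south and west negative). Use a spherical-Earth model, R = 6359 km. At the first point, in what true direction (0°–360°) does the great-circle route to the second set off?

θ = atan2( sin Δλ·cos φ₂ ,  cos φ₁ sin φ₂ − sin φ₁ cos φ₂ cos Δλ )
  = atan2(+0.0778, +0.0052) = 86.21°

86.2°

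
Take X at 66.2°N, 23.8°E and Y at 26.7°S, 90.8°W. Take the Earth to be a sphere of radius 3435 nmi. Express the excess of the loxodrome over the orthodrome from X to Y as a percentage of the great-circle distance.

Great circle: σ = 2.1666 rad → d_gc = Rσ = 7442.3 nmi
Rhumb: Δφ = -1.6214, Δλ = -2.0001, Δψ = -2.0410, q = Δφ/Δψ = 0.7944 → d_rh = R√(Δφ²+q²Δλ²) = 7798.1 nmi
Excess = (7798.1 − 7442.3) / 7442.3 = 355.8 / 7442.3 = 4.78% ≈ 4.8%

4.8%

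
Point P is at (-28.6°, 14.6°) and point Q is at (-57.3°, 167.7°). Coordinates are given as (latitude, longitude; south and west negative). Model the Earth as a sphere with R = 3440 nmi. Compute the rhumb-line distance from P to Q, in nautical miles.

Δψ = ln[tan(π/4+φ₂/2)/tan(π/4+φ₁/2)] = -0.7050;  Δφ = -0.5009 rad,  Δλ = +2.6721 rad
q = Δφ/Δψ = 0.7105
d = R·√(Δφ² + q²Δλ²) = 3440·1.96341 = 6754 nmi

6754 nmi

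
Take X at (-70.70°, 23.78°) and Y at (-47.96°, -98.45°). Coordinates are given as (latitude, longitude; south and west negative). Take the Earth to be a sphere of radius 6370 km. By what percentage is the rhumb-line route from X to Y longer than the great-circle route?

Great circle: σ = 0.9485 rad → d_gc = Rσ = 6042.0 km
Rhumb: Δφ = +0.3969, Δλ = -2.1333, Δψ = +0.8153, q = Δφ/Δψ = 0.4868 → d_rh = R√(Δφ²+q²Δλ²) = 7081.7 km
Excess = (7081.7 − 6042.0) / 6042.0 = 1039.7 / 6042.0 = 17.21% ≈ 17.2%

17.2%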